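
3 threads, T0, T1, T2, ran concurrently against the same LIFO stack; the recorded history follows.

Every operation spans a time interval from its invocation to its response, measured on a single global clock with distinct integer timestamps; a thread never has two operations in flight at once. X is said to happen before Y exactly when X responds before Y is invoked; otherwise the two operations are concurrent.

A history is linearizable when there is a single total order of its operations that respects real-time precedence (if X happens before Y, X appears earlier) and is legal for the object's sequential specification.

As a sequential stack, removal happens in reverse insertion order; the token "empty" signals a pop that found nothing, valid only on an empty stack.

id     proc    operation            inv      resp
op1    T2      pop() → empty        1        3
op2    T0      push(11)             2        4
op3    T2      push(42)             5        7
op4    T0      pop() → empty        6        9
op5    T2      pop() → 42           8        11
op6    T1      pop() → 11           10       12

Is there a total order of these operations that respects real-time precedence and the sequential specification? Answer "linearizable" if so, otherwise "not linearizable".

not linearizable

cut after 8 events: linearizable; cut after 9 events (op4 responds, time 9): not linearizable
the 4 completed operations admit 4 real-time orders; each fails the LIFO stack replay
include/drop combinations of the 1 pending operation (op5) were all tried; none helps
for example op1, op2, op3, op4 (pending dropped) fails at step 4: op4 pop() → empty is not legal there
for example op1, op2, op4, op3 (pending dropped) fails at step 3: op4 pop() → empty is not legal there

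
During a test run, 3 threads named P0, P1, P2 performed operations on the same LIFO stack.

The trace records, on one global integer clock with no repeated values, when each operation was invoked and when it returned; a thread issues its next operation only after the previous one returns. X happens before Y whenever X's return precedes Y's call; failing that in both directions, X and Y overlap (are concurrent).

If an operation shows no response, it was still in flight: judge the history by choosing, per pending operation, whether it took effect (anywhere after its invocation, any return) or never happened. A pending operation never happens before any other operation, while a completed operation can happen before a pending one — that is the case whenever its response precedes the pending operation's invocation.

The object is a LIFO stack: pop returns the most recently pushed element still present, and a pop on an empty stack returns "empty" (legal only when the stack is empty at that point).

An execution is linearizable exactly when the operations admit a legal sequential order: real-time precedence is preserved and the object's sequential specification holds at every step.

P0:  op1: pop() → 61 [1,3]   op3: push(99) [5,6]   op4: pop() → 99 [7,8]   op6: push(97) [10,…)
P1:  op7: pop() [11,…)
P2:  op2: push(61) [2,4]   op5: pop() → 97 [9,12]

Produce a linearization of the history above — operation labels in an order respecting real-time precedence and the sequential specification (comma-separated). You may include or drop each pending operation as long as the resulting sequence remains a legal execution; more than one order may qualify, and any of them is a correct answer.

op2, op1, op3, op4, op6, op5

1. op2 push(61), leaving stack <61>
2. op1 pop() → 61, leaving stack <>
3. op3 push(99), leaving stack <99>
4. op4 pop() → 99, leaving stack <>
5. op6 push(97) (pending, included), leaving stack <97>
6. op5 pop() → 97, leaving stack <>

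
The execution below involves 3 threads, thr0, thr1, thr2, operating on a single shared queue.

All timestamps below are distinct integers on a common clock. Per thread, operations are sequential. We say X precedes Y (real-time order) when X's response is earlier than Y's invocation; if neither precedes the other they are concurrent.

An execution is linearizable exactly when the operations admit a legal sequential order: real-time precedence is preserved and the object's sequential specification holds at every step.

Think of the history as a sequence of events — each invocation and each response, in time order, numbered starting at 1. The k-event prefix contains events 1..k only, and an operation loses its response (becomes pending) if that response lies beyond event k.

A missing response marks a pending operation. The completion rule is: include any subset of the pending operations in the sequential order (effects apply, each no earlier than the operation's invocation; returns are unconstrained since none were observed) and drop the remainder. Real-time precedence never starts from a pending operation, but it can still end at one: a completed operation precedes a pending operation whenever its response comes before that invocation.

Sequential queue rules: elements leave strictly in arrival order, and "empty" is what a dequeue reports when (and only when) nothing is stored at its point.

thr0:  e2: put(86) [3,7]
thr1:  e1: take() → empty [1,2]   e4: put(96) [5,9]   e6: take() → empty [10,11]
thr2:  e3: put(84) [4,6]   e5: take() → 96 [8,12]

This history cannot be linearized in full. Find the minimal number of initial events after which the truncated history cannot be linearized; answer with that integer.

11

events 1..10 are still linearizable — one witness is e1, e2, e3, e4:
step 1: e1 take() → empty — queue <>
step 2: e2 put(86) — queue <86>
step 3: e3 put(84) — queue <86,84>
step 4: e4 put(96) — queue <86,84,96>
with event 11 included (e6 responding at time 11), all real-time-consistent orders fail
including or dropping the 1 pending operation (e5) in any combination fails
one such order, e1, e2, e3, e4, e6 (pending dropped), breaks at step 5 where e6 take() → empty is illegal
one such order, e1, e2, e4, e3, e6 (pending dropped), breaks at step 5 where e6 take() → empty is illegal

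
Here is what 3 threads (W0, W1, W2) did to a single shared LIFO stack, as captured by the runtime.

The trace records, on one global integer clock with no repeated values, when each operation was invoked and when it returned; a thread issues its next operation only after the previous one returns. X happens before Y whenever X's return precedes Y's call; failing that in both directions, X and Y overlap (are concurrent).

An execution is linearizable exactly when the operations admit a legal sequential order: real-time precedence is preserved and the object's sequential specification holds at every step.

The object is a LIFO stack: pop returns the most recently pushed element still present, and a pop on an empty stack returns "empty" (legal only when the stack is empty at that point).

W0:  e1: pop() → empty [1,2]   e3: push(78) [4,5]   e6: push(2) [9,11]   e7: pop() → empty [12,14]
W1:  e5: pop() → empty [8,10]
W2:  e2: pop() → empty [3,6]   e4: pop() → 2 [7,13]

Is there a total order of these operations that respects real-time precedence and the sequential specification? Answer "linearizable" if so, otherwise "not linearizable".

cut after 12 events: linearizable; cut after 13 events (e4 responds, time 13): not linearizable
checked exhaustively: 12 real-time-consistent orders of 6 completed operations, zero legal LIFO stack replays
completion choices over the 1 pending operation (e7) were checked; none helps
for example e1, e2, e3, e4, e5, e6 (pending dropped) fails at step 4: e4 pop() → 2 is not legal there
for example e1, e2, e3, e4, e6, e5 (pending dropped) fails at step 4: e4 pop() → 2 is not legal there

not linearizable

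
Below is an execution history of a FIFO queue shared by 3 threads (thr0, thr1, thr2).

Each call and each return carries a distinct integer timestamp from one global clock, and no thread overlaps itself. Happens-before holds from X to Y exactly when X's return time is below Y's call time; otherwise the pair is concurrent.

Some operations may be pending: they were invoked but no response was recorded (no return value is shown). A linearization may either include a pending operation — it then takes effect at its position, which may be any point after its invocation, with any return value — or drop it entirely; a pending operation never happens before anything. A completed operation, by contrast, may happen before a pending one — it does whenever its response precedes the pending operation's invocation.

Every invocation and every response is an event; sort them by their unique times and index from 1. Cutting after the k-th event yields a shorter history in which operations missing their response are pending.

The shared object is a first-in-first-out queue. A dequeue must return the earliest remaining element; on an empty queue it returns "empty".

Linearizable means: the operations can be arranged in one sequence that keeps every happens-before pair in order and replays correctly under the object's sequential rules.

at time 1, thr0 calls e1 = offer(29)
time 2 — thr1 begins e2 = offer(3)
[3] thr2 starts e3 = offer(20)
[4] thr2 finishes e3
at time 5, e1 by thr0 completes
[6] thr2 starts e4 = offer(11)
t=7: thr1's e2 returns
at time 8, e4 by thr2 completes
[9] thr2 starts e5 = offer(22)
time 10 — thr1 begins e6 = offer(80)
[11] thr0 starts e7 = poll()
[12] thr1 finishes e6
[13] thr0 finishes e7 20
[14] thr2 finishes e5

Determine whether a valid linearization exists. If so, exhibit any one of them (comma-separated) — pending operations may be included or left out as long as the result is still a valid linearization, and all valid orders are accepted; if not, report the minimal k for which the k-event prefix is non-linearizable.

linearizable — witness: e3, e1, e2, e4, e5, e6, e7

step 1: e3 offer(20) — queue <20>
step 2: e1 offer(29) — queue <20,29>
step 3: e2 offer(3) — queue <20,29,3>
step 4: e4 offer(11) — queue <20,29,3,11>
step 5: e5 offer(22) — queue <20,29,3,11,22>
step 6: e6 offer(80) — queue <20,29,3,11,22,80>
step 7: e7 poll() → 20 — queue <29,3,11,22,80>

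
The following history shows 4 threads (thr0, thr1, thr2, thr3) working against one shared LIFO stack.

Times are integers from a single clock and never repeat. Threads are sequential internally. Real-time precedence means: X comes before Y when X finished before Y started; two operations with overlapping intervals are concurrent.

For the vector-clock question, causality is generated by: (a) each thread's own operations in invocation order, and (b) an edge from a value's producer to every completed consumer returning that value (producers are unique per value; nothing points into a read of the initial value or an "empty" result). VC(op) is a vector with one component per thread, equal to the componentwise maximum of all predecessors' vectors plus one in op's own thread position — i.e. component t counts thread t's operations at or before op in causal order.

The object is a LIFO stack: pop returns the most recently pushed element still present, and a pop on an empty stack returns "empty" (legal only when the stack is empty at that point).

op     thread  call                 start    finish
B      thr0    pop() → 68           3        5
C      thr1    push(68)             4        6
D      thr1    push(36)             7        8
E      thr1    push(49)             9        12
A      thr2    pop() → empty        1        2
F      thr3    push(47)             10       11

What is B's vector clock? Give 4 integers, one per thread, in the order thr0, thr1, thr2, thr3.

(1, 1, 0, 0)

F (invocation 10): nothing precedes it; thr3's component alone gives (0, 0, 0, 1)
A (invocation 1): nothing precedes it; thr2's component alone gives (0, 0, 1, 0)
C (invocation 4): nothing precedes it; thr1's component alone gives (0, 1, 0, 0)
D (invocation 7): componentwise max over VC(C)=(0, 1, 0, 0), +1 at thr1, giving (0, 2, 0, 0)
B (invocation 3): componentwise max over VC(C)=(0, 1, 0, 0), +1 at thr0, giving (1, 1, 0, 0)
E (invocation 9): componentwise max over VC(D)=(0, 2, 0, 0), +1 at thr1, giving (0, 3, 0, 0)
target: VC(B) = (1, 1, 0, 0)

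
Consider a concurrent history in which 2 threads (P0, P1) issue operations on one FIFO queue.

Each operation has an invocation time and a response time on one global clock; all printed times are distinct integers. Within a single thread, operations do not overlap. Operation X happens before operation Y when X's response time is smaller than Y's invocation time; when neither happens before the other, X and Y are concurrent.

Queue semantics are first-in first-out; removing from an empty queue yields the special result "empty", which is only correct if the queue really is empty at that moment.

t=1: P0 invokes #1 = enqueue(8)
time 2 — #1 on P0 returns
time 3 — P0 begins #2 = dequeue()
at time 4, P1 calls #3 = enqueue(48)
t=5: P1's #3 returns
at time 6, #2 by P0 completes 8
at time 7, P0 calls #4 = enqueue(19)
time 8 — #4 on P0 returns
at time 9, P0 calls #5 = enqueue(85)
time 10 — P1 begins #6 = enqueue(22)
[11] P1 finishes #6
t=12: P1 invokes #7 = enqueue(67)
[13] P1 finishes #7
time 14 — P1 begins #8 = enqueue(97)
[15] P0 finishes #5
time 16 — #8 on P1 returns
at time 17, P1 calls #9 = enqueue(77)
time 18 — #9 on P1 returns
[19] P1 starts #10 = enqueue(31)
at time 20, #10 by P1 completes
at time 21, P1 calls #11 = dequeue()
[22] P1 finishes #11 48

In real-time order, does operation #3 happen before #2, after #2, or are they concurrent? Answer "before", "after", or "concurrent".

#3 spans [4,5], #2 spans [3,6]
the intervals overlap in both directions

concurrent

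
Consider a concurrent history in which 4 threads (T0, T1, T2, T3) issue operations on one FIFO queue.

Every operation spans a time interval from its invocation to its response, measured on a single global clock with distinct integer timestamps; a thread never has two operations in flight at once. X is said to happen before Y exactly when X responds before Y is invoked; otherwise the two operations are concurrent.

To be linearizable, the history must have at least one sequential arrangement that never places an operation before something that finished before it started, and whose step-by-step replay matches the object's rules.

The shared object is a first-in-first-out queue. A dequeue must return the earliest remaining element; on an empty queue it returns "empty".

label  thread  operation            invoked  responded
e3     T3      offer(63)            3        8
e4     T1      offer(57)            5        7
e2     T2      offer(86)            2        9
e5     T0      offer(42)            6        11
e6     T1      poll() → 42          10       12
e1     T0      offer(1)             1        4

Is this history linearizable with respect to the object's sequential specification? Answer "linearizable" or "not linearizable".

prefix check: 1..11 passes, 1..12 fails once e6's time-12 response joins
the 6 completed operations admit 52 real-time orders; each fails the FIFO queue replay
take e1, e2, e3, e4, e5, e6: step 6 already fails, because e6 poll() → 42 cannot occur there
take e1, e2, e3, e4, e6, e5: step 5 already fails, because e6 poll() → 42 cannot occur there

not linearizable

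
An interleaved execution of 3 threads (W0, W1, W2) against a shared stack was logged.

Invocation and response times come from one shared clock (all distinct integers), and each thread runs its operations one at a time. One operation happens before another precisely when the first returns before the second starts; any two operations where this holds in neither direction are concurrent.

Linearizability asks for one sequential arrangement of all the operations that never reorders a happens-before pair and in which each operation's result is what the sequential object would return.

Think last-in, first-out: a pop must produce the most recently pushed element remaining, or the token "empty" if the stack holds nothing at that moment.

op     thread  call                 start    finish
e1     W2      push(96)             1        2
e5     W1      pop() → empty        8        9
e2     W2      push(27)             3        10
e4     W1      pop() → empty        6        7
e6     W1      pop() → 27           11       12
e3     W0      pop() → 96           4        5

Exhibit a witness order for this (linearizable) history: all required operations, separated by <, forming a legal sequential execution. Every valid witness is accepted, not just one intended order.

1. e1 push(96), leaving stack <96>
2. e3 pop() → 96, leaving stack <>
3. e4 pop() → empty, leaving stack <>
4. e5 pop() → empty, leaving stack <>
5. e2 push(27), leaving stack <27>
6. e6 pop() → 27, leaving stack <>

e1 < e3 < e4 < e5 < e2 < e6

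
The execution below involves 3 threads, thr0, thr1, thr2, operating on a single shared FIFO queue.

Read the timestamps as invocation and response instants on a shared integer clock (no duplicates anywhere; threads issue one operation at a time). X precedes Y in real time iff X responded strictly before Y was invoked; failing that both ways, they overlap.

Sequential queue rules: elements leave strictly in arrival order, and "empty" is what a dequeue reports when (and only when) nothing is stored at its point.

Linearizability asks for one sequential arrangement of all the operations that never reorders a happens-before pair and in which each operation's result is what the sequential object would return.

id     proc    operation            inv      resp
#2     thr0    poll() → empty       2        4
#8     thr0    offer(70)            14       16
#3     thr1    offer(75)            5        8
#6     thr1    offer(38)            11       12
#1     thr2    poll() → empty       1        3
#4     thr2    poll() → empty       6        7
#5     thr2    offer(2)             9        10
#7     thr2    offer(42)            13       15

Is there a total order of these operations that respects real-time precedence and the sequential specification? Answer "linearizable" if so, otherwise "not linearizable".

linearizable

witness order: #1, #2, #4, #3, #5, #6, #7, #8
step 1: #1 poll() → empty — queue <>
step 2: #2 poll() → empty — queue <>
step 3: #4 poll() → empty — queue <>
step 4: #3 offer(75) — queue <75>
step 5: #5 offer(2) — queue <75,2>
step 6: #6 offer(38) — queue <75,2,38>
step 7: #7 offer(42) — queue <75,2,38,42>
step 8: #8 offer(70) — queue <75,2,38,42,70>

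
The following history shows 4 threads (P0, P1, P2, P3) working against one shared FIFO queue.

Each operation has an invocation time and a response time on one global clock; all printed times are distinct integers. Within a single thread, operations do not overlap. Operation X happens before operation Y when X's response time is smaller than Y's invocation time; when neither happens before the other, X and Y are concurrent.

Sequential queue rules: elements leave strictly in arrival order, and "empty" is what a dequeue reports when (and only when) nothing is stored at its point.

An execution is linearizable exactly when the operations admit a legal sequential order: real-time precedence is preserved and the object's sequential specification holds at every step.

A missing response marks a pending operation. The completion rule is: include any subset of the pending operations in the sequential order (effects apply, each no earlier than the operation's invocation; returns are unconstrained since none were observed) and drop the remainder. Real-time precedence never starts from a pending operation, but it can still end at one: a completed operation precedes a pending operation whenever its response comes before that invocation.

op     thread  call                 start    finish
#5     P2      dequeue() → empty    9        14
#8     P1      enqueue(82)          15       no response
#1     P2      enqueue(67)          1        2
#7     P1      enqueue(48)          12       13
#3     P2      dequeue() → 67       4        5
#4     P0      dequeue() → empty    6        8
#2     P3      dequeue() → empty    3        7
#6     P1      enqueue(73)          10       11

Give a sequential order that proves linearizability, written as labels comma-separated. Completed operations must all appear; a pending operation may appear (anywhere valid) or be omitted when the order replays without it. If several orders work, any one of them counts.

step 1: #1 enqueue(67) — queue <67>
step 2: #3 dequeue() → 67 — queue <>
step 3: #2 dequeue() → empty — queue <>
step 4: #4 dequeue() → empty — queue <>
step 5: #5 dequeue() → empty — queue <>
step 6: #6 enqueue(73) — queue <73>
step 7: #7 enqueue(48) — queue <73,48>

#1, #3, #2, #4, #5, #6, #7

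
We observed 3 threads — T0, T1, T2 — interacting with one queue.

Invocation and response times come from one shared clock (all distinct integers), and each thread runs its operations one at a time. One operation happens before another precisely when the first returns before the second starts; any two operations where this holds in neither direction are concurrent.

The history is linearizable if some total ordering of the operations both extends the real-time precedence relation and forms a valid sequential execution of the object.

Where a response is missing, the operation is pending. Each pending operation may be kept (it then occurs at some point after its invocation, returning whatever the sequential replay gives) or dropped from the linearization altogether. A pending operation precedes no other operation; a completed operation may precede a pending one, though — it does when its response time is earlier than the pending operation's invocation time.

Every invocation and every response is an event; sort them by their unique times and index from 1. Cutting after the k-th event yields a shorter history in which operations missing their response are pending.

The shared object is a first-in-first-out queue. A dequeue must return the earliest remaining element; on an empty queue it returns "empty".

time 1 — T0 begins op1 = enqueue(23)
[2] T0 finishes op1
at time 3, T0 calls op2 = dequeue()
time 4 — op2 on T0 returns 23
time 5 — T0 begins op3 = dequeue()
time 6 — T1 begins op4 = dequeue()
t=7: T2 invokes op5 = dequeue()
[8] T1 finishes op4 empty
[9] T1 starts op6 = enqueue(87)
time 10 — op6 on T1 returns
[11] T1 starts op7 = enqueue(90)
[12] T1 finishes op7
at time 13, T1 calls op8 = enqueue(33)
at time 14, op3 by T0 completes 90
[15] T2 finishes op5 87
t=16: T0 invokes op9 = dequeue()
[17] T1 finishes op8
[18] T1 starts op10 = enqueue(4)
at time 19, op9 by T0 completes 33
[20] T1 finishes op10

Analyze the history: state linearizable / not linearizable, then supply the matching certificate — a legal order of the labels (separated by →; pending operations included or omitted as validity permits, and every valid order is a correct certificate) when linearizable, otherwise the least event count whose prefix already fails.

1. op1 enqueue(23), leaving queue <23>
2. op2 dequeue() → 23, leaving queue <>
3. op4 dequeue() → empty, leaving queue <>
4. op6 enqueue(87), leaving queue <87>
5. op5 dequeue() → 87, leaving queue <>
6. op7 enqueue(90), leaving queue <90>
7. op3 dequeue() → 90, leaving queue <>
8. op8 enqueue(33), leaving queue <33>
9. op9 dequeue() → 33, leaving queue <>
10. op10 enqueue(4), leaving queue <4>

linearizable — witness: op1 → op2 → op4 → op6 → op5 → op7 → op3 → op8 → op9 → op10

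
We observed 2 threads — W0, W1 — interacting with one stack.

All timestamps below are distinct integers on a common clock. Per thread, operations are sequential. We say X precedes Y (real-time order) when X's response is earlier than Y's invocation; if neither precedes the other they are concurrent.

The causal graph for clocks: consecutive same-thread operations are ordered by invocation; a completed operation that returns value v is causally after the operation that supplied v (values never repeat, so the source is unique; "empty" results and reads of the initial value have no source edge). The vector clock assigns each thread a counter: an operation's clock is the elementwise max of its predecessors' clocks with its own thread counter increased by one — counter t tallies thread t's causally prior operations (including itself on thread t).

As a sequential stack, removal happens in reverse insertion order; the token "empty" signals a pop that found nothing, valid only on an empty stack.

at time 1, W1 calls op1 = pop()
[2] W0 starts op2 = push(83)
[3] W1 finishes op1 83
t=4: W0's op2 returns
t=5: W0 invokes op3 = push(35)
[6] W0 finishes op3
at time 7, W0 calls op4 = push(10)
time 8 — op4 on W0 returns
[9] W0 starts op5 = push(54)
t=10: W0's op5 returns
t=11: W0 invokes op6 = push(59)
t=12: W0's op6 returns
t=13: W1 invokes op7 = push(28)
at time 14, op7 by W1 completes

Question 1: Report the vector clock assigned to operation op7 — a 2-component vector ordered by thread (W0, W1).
Answer: (1, 2)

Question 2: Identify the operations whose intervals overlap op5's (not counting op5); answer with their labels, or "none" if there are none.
Answer: none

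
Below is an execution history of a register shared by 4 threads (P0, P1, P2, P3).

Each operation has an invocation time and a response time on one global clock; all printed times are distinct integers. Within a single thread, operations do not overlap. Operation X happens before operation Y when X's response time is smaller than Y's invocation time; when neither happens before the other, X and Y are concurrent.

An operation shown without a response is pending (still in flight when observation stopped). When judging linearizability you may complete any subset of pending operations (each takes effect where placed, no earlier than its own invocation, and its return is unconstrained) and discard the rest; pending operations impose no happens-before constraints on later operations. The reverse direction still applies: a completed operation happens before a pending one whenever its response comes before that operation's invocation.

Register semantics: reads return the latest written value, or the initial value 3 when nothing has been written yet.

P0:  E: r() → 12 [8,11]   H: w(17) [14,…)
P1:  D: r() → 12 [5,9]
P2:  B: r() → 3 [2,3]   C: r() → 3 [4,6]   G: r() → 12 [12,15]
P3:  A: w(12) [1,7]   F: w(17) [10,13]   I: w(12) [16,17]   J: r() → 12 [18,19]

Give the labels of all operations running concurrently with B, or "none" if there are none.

B spans [2,3]: anything still running between times 2 and 3 counts as concurrent
A [1,7]: concurrent
C [4,6]: after
D [5,9]: after
E [8,11]: after
F [10,13]: after
G [12,15]: after
H [14,…): after
I [16,17]: after
J [18,19]: after

A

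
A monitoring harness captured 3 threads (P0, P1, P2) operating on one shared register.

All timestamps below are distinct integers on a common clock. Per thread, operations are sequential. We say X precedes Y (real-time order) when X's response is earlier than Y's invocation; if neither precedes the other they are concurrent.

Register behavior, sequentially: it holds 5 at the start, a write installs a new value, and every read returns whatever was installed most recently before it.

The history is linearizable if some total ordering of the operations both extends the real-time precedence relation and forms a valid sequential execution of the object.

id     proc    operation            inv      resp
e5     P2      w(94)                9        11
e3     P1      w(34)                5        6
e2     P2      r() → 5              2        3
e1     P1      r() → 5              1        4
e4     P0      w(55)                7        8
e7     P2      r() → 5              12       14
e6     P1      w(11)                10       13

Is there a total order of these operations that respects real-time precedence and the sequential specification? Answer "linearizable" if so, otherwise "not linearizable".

not linearizable

events 1..13 are fine; event 14 — the response of e7 at time 14 — makes the prefix non-linearizable
6 orders of the 7 completed register ops respect real time; none is legal
sample order e1, e2, e3, e4, e5, e6, e7 stalls at step 7 — e7 r() → 5 has no legal effect
sample order e1, e2, e3, e4, e5, e7, e6 stalls at step 6 — e7 r() → 5 has no legal effect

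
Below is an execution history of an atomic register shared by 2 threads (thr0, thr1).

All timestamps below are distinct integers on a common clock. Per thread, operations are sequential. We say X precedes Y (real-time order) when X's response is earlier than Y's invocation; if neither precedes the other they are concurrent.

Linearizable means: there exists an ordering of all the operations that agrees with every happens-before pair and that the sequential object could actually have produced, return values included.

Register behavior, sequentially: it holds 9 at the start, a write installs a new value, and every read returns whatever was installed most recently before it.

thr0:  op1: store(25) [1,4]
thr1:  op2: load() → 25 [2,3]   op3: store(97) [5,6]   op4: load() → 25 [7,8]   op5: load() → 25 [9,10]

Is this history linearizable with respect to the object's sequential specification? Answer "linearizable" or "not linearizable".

through event 7 a valid linearization exists; event 8 (op4 responding at time 8) ends that
2 orders of the 4 completed atomic register ops respect real time; none is legal
take op1, op2, op3, op4: step 4 already fails, because op4 load() → 25 cannot occur there
take op2, op1, op3, op4: step 1 already fails, because op2 load() → 25 cannot occur there

not linearizable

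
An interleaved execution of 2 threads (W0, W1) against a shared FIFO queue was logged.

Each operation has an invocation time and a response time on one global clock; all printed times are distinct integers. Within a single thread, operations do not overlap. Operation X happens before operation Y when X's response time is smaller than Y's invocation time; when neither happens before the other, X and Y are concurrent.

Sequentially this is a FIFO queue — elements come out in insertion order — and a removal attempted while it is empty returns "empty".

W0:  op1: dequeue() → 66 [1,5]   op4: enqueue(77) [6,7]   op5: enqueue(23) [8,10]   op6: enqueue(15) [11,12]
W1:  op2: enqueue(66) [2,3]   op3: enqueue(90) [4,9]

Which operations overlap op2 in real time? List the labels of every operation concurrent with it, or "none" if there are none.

op2 spans [2,3]; an op avoiding the whole window 2..3 is ordered, any other is concurrent
op1 [1,5]: concurrent
op3 [4,9]: after
op4 [6,7]: after
op5 [8,10]: after
op6 [11,12]: after

op1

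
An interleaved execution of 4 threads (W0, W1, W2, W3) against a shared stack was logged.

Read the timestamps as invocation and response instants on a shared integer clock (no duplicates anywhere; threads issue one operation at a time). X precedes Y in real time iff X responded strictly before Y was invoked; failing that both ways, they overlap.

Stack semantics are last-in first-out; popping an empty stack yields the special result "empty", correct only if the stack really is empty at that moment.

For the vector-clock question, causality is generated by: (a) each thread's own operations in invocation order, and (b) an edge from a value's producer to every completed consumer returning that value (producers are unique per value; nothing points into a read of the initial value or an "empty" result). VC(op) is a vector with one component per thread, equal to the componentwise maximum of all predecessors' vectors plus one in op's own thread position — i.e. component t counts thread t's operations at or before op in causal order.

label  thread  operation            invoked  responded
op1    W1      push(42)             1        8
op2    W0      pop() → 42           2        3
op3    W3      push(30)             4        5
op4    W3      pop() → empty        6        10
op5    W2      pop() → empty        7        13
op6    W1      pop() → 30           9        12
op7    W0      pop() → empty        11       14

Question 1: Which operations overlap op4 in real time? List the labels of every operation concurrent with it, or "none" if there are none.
op1, op5, op6

overlap test against op4 [6,10]: concurrent iff the interval meets 6..10
op1 [1,8]: concurrent
op2 [2,3]: before
op3 [4,5]: before
op5 [7,13]: concurrent
op6 [9,12]: concurrent
op7 [11,14]: after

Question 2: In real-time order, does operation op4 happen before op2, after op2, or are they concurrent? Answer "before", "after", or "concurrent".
after

op4 spans [6,10], op2 spans [2,3]
resp(op2)=3 < inv(op4)=6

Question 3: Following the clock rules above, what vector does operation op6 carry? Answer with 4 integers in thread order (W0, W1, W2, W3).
(0, 2, 0, 1)

VC(op3, invoked at 4): no causal predecessors; +1 on W3 → (0, 0, 0, 1)
VC(op5, invoked at 7): no causal predecessors; +1 on W2 → (0, 0, 1, 0)
VC(op1, invoked at 1): no causal predecessors; +1 on W1 → (0, 1, 0, 0)
merge at op4 (invoked 6): VC(op3)=(0, 0, 0, 1), own-thread bump on W3 → (0, 0, 0, 2)
merge at op2 (invoked 2): VC(op1)=(0, 1, 0, 0), own-thread bump on W0 → (1, 1, 0, 0)
merge at op6 (invoked 9): VC(op1)=(0, 1, 0, 0), VC(op3)=(0, 0, 0, 1), own-thread bump on W1 → (0, 2, 0, 1)
merge at op7 (invoked 11): VC(op2)=(1, 1, 0, 0), own-thread bump on W0 → (2, 1, 0, 0)
target: VC(op6) = (0, 2, 0, 1)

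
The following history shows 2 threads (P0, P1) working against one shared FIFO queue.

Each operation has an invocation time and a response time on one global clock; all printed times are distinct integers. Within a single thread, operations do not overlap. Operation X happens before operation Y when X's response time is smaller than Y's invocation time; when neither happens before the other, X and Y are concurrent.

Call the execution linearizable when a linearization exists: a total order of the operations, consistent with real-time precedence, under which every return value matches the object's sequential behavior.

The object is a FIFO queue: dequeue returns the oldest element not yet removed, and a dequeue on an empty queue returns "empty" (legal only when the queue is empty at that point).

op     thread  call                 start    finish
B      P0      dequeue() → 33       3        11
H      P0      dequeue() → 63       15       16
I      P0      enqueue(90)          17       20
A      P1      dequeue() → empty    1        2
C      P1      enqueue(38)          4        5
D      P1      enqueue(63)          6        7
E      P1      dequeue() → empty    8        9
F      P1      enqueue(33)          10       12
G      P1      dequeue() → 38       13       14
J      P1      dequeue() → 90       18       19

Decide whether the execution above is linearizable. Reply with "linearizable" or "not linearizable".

the violation lands at event 9, E's response at time 9: events 1..8 linearize, events 1..9 do not
the sole real-time-consistent order of 4 completed operations fails the FIFO queue replay
include/drop combinations of the 1 pending operation (B) were all tried; none helps
e.g. A, C, D, E (pending dropped): illegal at step 4, since E dequeue() → empty cannot apply there

not linearizable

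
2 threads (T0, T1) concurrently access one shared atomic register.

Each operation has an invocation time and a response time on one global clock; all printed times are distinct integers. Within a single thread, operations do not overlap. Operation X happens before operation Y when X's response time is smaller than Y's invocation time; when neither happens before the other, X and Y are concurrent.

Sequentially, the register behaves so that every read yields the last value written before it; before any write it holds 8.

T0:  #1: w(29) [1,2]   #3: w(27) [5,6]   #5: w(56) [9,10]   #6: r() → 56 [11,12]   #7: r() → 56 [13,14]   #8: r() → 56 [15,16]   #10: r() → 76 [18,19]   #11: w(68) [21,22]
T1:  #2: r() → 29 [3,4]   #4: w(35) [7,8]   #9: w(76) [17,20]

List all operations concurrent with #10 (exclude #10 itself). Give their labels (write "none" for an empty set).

#10 spans [18,19]; an op avoiding the whole window 18..19 is ordered, any other is concurrent
#1 [1,2]: before
#2 [3,4]: before
#3 [5,6]: before
#4 [7,8]: before
#5 [9,10]: before
#6 [11,12]: before
#7 [13,14]: before
#8 [15,16]: before
#9 [17,20]: concurrent
#11 [21,22]: after

#9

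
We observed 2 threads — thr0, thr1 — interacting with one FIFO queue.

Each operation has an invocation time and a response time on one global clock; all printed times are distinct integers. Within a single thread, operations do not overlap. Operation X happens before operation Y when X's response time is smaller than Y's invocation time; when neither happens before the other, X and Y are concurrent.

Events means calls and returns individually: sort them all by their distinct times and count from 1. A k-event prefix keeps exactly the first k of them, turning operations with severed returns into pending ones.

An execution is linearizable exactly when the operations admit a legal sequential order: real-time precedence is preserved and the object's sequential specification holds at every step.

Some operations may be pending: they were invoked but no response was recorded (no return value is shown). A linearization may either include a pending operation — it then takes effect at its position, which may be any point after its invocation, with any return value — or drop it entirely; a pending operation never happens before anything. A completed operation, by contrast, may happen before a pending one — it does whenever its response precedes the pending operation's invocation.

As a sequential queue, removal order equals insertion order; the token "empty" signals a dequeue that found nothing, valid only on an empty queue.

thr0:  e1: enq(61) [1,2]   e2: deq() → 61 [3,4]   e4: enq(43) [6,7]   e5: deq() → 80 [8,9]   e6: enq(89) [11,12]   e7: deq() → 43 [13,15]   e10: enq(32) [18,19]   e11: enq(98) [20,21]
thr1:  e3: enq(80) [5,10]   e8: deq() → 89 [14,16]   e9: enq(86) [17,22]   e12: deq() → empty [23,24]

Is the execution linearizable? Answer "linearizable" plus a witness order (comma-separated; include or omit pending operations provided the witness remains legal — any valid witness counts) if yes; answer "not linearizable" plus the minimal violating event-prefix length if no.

already the first 24 events (up to e12's response at time 24) admit no linearization; the first 23 still do
every one of the 18 real-time-consistent orders over 12 completed FIFO queue ops fails the sequential spec
sample order e1, e2, e3, e4, e5, e6, e7, e8, e9, e10, e11, e12 stalls at step 12 — e12 deq() → empty has no legal effect
sample order e1, e2, e3, e4, e5, e6, e7, e8, e10, e9, e11, e12 stalls at step 12 — e12 deq() → empty has no legal effect

not linearizable — minimal violating prefix: 24 events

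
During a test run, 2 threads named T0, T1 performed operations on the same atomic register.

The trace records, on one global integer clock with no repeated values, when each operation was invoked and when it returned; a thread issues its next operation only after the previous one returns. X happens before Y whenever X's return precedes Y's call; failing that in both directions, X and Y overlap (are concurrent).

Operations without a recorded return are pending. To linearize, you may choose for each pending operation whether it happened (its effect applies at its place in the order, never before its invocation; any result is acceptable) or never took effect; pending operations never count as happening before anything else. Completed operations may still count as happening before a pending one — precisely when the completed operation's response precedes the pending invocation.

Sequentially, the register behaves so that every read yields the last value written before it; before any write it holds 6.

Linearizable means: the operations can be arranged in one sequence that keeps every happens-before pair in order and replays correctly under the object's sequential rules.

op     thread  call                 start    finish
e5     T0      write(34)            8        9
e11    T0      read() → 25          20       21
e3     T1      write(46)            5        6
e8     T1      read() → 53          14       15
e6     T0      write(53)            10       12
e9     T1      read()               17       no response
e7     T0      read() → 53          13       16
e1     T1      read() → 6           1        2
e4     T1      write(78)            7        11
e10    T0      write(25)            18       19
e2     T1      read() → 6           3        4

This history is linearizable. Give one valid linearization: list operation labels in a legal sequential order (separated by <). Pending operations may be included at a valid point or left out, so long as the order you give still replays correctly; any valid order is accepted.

e1 < e2 < e3 < e4 < e5 < e6 < e7 < e8 < e9 < e10 < e11

1. e1 read() → 6, leaving value 6
2. e2 read() → 6, leaving value 6
3. e3 write(46), leaving value 46
4. e4 write(78), leaving value 78
5. e5 write(34), leaving value 34
6. e6 write(53), leaving value 53
7. e7 read() → 53, leaving value 53
8. e8 read() → 53, leaving value 53
9. e9 read() (pending, included), leaving value 53
10. e10 write(25), leaving value 25
11. e11 read() → 25, leaving value 25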